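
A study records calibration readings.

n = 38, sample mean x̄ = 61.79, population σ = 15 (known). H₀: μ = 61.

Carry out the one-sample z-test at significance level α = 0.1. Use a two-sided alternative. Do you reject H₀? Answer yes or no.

SE = σ/√n = 15/√38 = 2.4333
z = (x̄−μ₀)/SE = (61.79−61)/2.4333 = 0.3247
p-value (two-sided) = 0.74544
At α=0.1: p ≥ α → fail to reject H₀

reject H₀: no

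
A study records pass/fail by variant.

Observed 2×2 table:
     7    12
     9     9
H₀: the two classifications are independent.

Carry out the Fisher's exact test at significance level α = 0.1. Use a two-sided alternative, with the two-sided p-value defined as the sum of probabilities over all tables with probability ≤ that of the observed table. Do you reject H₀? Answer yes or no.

Margins: r₁=19, r₂=18, c₁=16, c₂=21, n=37
p_obs = C(19,7)·C(18,9)/C(37,16); sum pmf over tables with pmf ≤ p_obs
p-value (two-sided) = 0.51481
At α=0.1: p ≥ α → fail to reject H₀

reject H₀: no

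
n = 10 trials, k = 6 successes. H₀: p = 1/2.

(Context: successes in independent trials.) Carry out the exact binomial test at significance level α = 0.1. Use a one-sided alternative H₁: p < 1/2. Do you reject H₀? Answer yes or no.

reject H₀: no

Exact binomial: n=10, k=6, p₀=1/2=0.5000
P(X≤6) from Σ C(n,i)·p₀^i·(1−p₀)^(n−i)
p-value (one-sided, H₁ less) = 0.82812
At α=0.1: p ≥ α → fail to reject H₀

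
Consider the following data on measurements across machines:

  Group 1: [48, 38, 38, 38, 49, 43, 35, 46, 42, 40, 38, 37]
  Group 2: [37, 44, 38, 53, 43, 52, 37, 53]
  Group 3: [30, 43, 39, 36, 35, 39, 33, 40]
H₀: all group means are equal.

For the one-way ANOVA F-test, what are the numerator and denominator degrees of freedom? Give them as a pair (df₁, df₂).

k = 3 groups, N = 28 total
df = (k−1, N−k) = (3−1, 28−3) = (2, 25)

degrees of freedom = [2, 25]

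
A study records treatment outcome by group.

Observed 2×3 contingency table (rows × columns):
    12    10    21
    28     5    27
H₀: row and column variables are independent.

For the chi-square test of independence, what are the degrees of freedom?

degrees of freedom = 2

df = (r−1)(c−1) = (2−1)·(3−1) = 2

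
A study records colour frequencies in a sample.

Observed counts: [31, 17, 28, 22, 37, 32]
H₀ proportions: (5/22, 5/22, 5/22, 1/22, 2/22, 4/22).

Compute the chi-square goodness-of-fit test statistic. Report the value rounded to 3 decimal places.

n = 167; E_i = n·p_i = [37.95, 37.95, 37.95, 7.59, 15.18, 30.36]
χ² = (31−37.95)²/37.95 + (17−37.95)²/37.95 + (28−37.95)²/37.95 + (22−7.59)²/7.59 + (37−15.18)²/15.18 + (32−30.36)²/30.36 = 74.2491
df = 5

test statistic = 74.249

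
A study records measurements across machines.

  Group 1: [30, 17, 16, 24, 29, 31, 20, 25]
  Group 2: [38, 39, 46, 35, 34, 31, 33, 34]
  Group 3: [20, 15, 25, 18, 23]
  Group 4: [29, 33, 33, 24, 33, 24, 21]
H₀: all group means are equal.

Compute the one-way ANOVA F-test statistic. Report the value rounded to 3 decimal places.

test statistic = 12.696

Group means [24.00, 36.25, 20.20, 28.14], grand mean 27.857
SSB = Σnᵢ(x̄ᵢ−x̄)² = 976.271; SSW = ΣΣ(x−x̄ᵢ)² = 615.157
MSB = 976.271/3 = 325.4238; MSW = 615.157/24 = 25.6315
F = MSB/MSW = 12.6962
df = (3, 24)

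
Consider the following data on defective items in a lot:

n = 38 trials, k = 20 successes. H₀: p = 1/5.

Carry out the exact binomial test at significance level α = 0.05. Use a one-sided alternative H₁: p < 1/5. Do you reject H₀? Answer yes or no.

Exact binomial: n=38, k=20, p₀=1/5=0.2000
P(X≤20) from Σ C(n,i)·p₀^i·(1−p₀)^(n−i)
p-value (one-sided, H₁ less) = 1.00000
At α=0.05: p ≥ α → fail to reject H₀

reject H₀: no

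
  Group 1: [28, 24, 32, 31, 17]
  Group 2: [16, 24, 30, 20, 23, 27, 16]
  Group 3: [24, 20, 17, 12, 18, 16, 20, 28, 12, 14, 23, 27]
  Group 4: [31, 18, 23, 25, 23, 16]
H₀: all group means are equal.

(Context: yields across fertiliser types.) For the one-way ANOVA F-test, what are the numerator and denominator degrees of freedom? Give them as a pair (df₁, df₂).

k = 4 groups, N = 30 total
df = (k−1, N−k) = (4−1, 30−4) = (3, 26)

degrees of freedom = [3, 26]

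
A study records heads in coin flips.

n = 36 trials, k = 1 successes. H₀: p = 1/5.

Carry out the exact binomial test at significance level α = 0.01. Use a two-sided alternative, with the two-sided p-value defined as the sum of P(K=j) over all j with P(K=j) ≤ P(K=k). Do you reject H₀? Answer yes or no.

reject H₀: yes

Exact binomial: n=36, k=1, p₀=1/5=0.2000
P(X=j) = C(n,j)·p₀^j·(1−p₀)^(n−j); p = Σ P(X=j) over j with P(X=j) ≤ P(X=1)
p-value (two-sided) = 0.00570
At α=0.01: p < α → reject H₀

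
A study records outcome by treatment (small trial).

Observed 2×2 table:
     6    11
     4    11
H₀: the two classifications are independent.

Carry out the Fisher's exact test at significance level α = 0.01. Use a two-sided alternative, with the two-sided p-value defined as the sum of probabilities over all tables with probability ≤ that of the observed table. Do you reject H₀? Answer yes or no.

reject H₀: no

Margins: r₁=17, r₂=15, c₁=10, c₂=22, n=32
p_obs = C(17,6)·C(15,4)/C(32,10); sum pmf over tables with pmf ≤ p_obs
p-value (two-sided) = 0.71195
At α=0.01: p ≥ α → fail to reject H₀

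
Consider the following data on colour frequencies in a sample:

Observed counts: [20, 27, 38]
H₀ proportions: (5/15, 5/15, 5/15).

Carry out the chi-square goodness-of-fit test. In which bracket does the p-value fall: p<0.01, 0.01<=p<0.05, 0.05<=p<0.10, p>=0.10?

n = 85; E_i = n·p_i = [28.33, 28.33, 28.33]
χ² = (20−28.33)²/28.33 + (27−28.33)²/28.33 + (38−28.33)²/28.33 = 5.8118
df = 2
p-value (upper-tail) = 0.05470
→ bracket: 0.05<=p<0.10

p-value bracket: 0.05<=p<0.10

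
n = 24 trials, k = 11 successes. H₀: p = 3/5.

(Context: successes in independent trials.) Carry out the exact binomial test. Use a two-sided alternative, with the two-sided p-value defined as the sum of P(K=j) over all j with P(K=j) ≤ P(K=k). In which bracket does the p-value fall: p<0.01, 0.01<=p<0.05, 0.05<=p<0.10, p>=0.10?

p-value bracket: p>=0.10

Exact binomial: n=24, k=11, p₀=3/5=0.6000
P(X=j) = C(n,j)·p₀^j·(1−p₀)^(n−j); p = Σ P(X=j) over j with P(X=j) ≤ P(X=11)
p-value (two-sided) = 0.21023
→ bracket: p>=0.10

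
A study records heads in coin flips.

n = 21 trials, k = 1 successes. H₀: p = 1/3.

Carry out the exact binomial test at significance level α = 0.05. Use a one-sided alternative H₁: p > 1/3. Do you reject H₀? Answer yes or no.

Exact binomial: n=21, k=1, p₀=1/3=0.3333
P(X≥1) from Σ C(n,i)·p₀^i·(1−p₀)^(n−i)
p-value (one-sided, H₁ greater) = 0.99980
At α=0.05: p ≥ α → fail to reject H₀

reject H₀: no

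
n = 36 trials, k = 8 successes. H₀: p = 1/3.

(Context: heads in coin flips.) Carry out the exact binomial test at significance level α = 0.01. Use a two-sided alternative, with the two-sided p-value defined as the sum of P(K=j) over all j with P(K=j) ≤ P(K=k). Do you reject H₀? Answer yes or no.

Exact binomial: n=36, k=8, p₀=1/3=0.3333
P(X=j) = C(n,j)·p₀^j·(1−p₀)^(n−j); p = Σ P(X=j) over j with P(X=j) ≤ P(X=8)
p-value (two-sided) = 0.21491
At α=0.01: p ≥ α → fail to reject H₀

reject H₀: no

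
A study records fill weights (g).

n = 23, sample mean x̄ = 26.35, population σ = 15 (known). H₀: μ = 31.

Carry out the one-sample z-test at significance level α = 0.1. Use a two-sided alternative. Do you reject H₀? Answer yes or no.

reject H₀: no

SE = σ/√n = 15/√23 = 3.1277
z = (x̄−μ₀)/SE = (26.35−31)/3.1277 = -1.4867
p-value (two-sided) = 0.13709
At α=0.1: p ≥ α → fail to reject H₀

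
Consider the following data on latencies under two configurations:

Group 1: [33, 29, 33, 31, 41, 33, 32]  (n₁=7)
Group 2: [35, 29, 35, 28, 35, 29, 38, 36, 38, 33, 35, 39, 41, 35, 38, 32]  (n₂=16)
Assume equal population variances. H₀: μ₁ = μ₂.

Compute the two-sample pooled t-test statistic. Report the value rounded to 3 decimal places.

test statistic = -0.942

x̄₁=33.143, s₁=3.761, n₁=7
x̄₂=34.750, s₂=3.768, n₂=16
s_p² = [6·3.761² + 15·3.768²]/21 = 14.1837
SE = √(s_p²·(1/7+1/16)) = 1.7067
t = (33.143−34.750)/1.7067 = -0.9417
df = 21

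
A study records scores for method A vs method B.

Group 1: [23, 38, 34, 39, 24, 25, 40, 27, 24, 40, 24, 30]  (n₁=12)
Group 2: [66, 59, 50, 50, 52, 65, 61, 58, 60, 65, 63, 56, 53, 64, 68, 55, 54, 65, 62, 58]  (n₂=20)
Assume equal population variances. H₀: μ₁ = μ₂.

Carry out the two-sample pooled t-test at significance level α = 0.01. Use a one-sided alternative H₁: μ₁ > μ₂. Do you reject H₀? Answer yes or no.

reject H₀: no

x̄₁=30.667, s₁=7.050, n₁=12
x̄₂=59.200, s₂=5.578, n₂=20
s_p² = [11·7.050² + 19·5.578²]/30 = 37.9289
SE = √(s_p²·(1/12+1/20)) = 2.2488
t = (30.667−59.200)/2.2488 = -12.6881
df = 30
p-value (one-sided, H₁ greater) = 1.00000
At α=0.01: p ≥ α → fail to reject H₀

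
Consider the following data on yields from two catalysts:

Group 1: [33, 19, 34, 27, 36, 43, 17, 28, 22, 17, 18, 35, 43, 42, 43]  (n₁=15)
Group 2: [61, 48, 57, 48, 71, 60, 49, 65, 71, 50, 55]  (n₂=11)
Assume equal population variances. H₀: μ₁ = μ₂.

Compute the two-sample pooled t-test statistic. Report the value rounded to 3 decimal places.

test statistic = -7.226

x̄₁=30.467, s₁=10.049, n₁=15
x̄₂=57.727, s₂=8.684, n₂=11
s_p² = [14·10.049² + 10·8.684²]/24 = 90.3298
SE = √(s_p²·(1/15+1/11)) = 3.7728
t = (30.467−57.727)/3.7728 = -7.2256
df = 24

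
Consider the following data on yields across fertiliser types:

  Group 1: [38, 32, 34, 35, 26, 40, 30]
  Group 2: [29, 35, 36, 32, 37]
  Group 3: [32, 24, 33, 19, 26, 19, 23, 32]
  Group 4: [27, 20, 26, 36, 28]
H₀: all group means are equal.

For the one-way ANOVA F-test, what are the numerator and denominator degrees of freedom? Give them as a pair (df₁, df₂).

degrees of freedom = [3, 21]

k = 4 groups, N = 25 total
df = (k−1, N−k) = (4−1, 25−4) = (3, 21)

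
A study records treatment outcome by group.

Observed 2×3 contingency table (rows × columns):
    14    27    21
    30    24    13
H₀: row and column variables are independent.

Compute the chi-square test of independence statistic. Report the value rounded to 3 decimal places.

Row totals [62, 67], col totals [44, 51, 34], n=129
χ² = (14−21.15)²/21.15 + (27−24.51)²/24.51 + (21−16.34)²/16.34 + (30−22.85)²/22.85 + (24−26.49)²/26.49 + (13−17.66)²/17.66 = 7.6948
df = 2

test statistic = 7.695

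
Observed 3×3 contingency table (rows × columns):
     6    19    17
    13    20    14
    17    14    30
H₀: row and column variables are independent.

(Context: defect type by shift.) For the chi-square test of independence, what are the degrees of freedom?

df = (r−1)(c−1) = (3−1)·(3−1) = 4

degrees of freedom = 4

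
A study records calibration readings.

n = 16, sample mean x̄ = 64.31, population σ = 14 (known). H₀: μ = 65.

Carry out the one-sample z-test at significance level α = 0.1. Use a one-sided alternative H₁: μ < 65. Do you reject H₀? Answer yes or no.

SE = σ/√n = 14/√16 = 3.5000
z = (x̄−μ₀)/SE = (64.31−65)/3.5000 = -0.1971
p-value (one-sided, H₁ less) = 0.42186
At α=0.1: p ≥ α → fail to reject H₀

reject H₀: no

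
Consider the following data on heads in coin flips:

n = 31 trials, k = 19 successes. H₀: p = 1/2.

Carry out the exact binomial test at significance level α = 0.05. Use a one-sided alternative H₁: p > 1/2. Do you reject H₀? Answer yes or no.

reject H₀: no

Exact binomial: n=31, k=19, p₀=1/2=0.5000
P(X≥19) from Σ C(n,i)·p₀^i·(1−p₀)^(n−i)
p-value (one-sided, H₁ greater) = 0.14052
At α=0.05: p ≥ α → fail to reject H₀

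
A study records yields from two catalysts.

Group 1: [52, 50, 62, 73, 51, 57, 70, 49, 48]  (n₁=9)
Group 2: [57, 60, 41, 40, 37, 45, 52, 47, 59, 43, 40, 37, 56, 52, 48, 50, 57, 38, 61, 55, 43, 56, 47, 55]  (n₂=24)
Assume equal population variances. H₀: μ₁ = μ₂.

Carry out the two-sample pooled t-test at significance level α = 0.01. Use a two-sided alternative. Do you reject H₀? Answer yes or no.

reject H₀: no

x̄₁=56.889, s₁=9.387, n₁=9
x̄₂=49.000, s₂=7.841, n₂=24
s_p² = [8·9.387² + 23·7.841²]/31 = 68.3513
SE = √(s_p²·(1/9+1/24)) = 3.2315
t = (56.889−49.000)/3.2315 = 2.4413
df = 31
p-value (two-sided) = 0.02054
At α=0.01: p ≥ α → fail to reject H₀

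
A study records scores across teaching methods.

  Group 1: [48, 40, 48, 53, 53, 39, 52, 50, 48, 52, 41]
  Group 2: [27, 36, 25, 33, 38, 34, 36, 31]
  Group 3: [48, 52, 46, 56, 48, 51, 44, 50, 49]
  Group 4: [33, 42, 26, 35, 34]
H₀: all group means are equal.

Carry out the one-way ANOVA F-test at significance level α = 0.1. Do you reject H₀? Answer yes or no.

Group means [47.64, 32.50, 49.33, 34.00], grand mean 42.364
SSB = Σnᵢ(x̄ᵢ−x̄)² = 1871.091; SSW = ΣΣ(x−x̄ᵢ)² = 652.545
MSB = 1871.091/3 = 623.6970; MSW = 652.545/29 = 22.5016
F = MSB/MSW = 27.7179
df = (3, 29)
p-value (upper-tail) = 0.00000
At α=0.1: p < α → reject H₀

reject H₀: yes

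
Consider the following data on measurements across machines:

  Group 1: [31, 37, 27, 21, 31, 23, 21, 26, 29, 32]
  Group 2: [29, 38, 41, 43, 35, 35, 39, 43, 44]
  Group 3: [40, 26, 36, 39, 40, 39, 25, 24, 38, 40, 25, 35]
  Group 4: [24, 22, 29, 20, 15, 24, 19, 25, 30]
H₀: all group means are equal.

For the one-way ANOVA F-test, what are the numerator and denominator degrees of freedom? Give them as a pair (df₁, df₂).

k = 4 groups, N = 40 total
df = (k−1, N−k) = (4−1, 40−4) = (3, 36)

degrees of freedom = [3, 36]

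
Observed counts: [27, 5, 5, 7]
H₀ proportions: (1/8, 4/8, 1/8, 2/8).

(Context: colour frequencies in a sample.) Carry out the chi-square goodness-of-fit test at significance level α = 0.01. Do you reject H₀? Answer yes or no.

reject H₀: yes

n = 44; E_i = n·p_i = [5.50, 22.00, 5.50, 11.00]
χ² = (27−5.50)²/5.50 + (5−22.00)²/22.00 + (5−5.50)²/5.50 + (7−11.00)²/11.00 = 98.6818
df = 3
p-value (upper-tail) = 0.00000
At α=0.01: p < α → reject H₀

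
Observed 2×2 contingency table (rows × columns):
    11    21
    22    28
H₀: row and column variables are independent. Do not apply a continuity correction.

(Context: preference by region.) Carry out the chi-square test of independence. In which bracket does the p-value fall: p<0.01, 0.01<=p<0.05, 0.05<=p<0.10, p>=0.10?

Row totals [32, 50], col totals [33, 49], n=82
χ² = (11−12.88)²/12.88 + (21−19.12)²/19.12 + (22−20.12)²/20.12 + (28−29.88)²/29.88 = 0.7517
df = 1
p-value (upper-tail) = 0.38595
→ bracket: p>=0.10

p-value bracket: p>=0.10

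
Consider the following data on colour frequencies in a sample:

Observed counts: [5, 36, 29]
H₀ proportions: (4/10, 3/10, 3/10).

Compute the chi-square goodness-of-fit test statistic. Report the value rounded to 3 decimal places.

test statistic = 32.655

n = 70; E_i = n·p_i = [28.00, 21.00, 21.00]
χ² = (5−28.00)²/28.00 + (36−21.00)²/21.00 + (29−21.00)²/21.00 = 32.6548
df = 2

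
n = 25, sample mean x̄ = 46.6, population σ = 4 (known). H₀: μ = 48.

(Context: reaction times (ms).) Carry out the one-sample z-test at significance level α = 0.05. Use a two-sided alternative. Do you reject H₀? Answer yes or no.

SE = σ/√n = 4/√25 = 0.8000
z = (x̄−μ₀)/SE = (46.6−48)/0.8000 = -1.7500
p-value (two-sided) = 0.08012
At α=0.05: p ≥ α → fail to reject H₀

reject H₀: no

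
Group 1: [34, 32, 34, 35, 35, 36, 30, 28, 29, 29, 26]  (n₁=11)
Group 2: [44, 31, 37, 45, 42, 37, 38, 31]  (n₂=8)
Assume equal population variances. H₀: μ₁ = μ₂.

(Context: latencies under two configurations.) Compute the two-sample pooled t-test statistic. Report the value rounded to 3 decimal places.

x̄₁=31.636, s₁=3.384, n₁=11
x̄₂=38.125, s₂=5.357, n₂=8
s_p² = [10·3.384² + 7·5.357²]/17 = 18.5541
SE = √(s_p²·(1/11+1/8)) = 2.0015
t = (31.636−38.125)/2.0015 = -3.2419
df = 17

test statistic = -3.242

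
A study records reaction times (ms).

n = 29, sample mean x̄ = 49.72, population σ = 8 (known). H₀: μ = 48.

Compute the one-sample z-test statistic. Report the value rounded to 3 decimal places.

SE = σ/√n = 8/√29 = 1.4856
z = (x̄−μ₀)/SE = (49.72−48)/1.4856 = 1.1578

test statistic = 1.158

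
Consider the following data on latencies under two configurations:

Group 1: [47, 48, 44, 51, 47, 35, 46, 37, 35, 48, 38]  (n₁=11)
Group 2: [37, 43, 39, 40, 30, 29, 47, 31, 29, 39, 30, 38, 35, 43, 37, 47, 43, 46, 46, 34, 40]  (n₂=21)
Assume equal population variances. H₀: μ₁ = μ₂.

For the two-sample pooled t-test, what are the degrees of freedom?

df = n₁ + n₂ − 2 = 11 + 21 − 2 = 30

degrees of freedom = 30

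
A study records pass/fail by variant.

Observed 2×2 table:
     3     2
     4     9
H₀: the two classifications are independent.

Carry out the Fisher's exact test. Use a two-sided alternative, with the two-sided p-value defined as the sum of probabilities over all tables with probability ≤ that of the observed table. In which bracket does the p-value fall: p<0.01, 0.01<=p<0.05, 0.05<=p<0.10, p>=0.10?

Margins: r₁=5, r₂=13, c₁=7, c₂=11, n=18
p_obs = C(5,3)·C(13,4)/C(18,7); sum pmf over tables with pmf ≤ p_obs
p-value (two-sided) = 0.32598
→ bracket: p>=0.10

p-value bracket: p>=0.10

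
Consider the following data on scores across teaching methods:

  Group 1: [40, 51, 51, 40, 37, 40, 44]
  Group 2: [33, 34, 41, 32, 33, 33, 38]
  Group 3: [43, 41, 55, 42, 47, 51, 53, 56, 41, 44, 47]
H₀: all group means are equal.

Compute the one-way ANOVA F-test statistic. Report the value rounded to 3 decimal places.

test statistic = 12.651

Group means [43.29, 34.86, 47.27], grand mean 42.680
SSB = Σnᵢ(x̄ᵢ−x̄)² = 662.972; SSW = ΣΣ(x−x̄ᵢ)² = 576.468
MSB = 662.972/2 = 331.4862; MSW = 576.468/22 = 26.2031
F = MSB/MSW = 12.6507
df = (2, 22)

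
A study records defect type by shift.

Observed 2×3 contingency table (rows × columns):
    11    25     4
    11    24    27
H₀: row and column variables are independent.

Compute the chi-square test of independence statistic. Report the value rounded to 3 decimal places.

Row totals [40, 62], col totals [22, 49, 31], n=102
χ² = (11−8.63)²/8.63 + (25−19.22)²/19.22 + (4−12.16)²/12.16 + (11−13.37)²/13.37 + (24−29.78)²/29.78 + (27−18.84)²/18.84 = 12.9419
df = 2

test statistic = 12.942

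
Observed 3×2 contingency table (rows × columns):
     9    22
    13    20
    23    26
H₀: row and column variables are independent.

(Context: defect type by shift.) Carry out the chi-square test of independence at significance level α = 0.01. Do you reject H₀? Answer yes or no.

reject H₀: no

Row totals [31, 33, 49], col totals [45, 68], n=113
χ² = (9−12.35)²/12.35 + (22−18.65)²/18.65 + (13−13.14)²/13.14 + (20−19.86)²/19.86 + (23−19.51)²/19.51 + (26−29.49)²/29.49 = 2.5441
df = 2
p-value (upper-tail) = 0.28025
At α=0.01: p ≥ α → fail to reject H₀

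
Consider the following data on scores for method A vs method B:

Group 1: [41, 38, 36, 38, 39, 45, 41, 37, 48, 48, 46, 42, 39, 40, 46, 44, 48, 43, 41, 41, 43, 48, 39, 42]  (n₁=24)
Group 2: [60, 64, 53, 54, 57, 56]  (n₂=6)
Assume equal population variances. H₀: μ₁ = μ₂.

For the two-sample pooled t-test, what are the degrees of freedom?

df = n₁ + n₂ − 2 = 24 + 6 − 2 = 28

degrees of freedom = 28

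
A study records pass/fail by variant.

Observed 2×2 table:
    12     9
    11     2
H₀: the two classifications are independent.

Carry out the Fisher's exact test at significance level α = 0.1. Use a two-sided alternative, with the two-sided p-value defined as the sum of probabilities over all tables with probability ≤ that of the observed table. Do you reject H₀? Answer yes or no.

reject H₀: no

Margins: r₁=21, r₂=13, c₁=23, c₂=11, n=34
p_obs = C(21,12)·C(13,11)/C(34,23); sum pmf over tables with pmf ≤ p_obs
p-value (two-sided) = 0.13982
At α=0.1: p ≥ α → fail to reject H₀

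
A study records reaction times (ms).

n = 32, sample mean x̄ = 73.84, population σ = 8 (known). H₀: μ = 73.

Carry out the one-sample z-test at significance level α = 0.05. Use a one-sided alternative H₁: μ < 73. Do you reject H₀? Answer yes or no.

reject H₀: no

SE = σ/√n = 8/√32 = 1.4142
z = (x̄−μ₀)/SE = (73.84−73)/1.4142 = 0.5940
p-value (one-sided, H₁ less) = 0.72373
At α=0.05: p ≥ α → fail to reject H₀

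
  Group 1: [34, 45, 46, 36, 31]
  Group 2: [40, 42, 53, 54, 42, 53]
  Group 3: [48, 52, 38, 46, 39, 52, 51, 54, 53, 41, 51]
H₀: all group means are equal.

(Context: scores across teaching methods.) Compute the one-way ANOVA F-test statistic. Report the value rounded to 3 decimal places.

test statistic = 4.169

Group means [38.40, 47.33, 47.73], grand mean 45.500
SSB = Σnᵢ(x̄ᵢ−x̄)² = 326.785; SSW = ΣΣ(x−x̄ᵢ)² = 744.715
MSB = 326.785/2 = 163.3924; MSW = 744.715/19 = 39.1955
F = MSB/MSW = 4.1686
df = (2, 19)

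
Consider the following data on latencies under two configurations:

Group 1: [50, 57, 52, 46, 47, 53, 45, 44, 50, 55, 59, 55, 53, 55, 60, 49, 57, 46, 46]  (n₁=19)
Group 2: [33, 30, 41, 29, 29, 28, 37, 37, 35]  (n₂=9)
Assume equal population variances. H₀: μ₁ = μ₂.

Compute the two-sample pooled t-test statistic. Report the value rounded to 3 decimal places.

x̄₁=51.526, s₁=5.004, n₁=19
x̄₂=33.222, s₂=4.549, n₂=9
s_p² = [18·5.004² + 8·4.549²]/26 = 23.7036
SE = √(s_p²·(1/19+1/9)) = 1.9701
t = (51.526−33.222)/1.9701 = 9.2910
df = 26

test statistic = 9.291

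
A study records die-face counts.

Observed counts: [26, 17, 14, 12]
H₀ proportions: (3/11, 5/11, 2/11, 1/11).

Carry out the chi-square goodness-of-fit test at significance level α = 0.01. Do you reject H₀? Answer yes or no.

n = 69; E_i = n·p_i = [18.82, 31.36, 12.55, 6.27]
χ² = (26−18.82)²/18.82 + (17−31.36)²/31.36 + (14−12.55)²/12.55 + (12−6.27)²/6.27 = 14.7169
df = 3
p-value (upper-tail) = 0.00208
At α=0.01: p < α → reject H₀

reject H₀: yes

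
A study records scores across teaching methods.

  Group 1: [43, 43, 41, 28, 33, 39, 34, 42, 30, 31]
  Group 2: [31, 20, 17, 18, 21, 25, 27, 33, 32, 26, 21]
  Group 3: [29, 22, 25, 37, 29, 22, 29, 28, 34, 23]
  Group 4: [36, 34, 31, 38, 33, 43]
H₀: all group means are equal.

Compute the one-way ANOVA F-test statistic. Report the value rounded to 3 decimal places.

Group means [36.40, 24.64, 27.80, 35.83], grand mean 30.486
SSB = Σnᵢ(x̄ᵢ−x̄)² = 969.864; SSW = ΣΣ(x−x̄ᵢ)² = 943.379
MSB = 969.864/3 = 323.2882; MSW = 943.379/33 = 28.5872
F = MSB/MSW = 11.3088
df = (3, 33)

test statistic = 11.309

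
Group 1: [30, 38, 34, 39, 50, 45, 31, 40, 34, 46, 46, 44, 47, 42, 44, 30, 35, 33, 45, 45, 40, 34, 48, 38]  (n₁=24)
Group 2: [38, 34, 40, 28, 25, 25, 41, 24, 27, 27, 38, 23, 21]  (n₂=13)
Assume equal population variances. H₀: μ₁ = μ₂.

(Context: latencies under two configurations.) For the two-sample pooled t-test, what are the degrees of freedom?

df = n₁ + n₂ − 2 = 24 + 13 − 2 = 35

degrees of freedom = 35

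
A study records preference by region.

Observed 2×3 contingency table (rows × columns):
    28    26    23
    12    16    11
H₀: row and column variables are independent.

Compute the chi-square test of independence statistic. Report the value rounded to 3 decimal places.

Row totals [77, 39], col totals [40, 42, 34], n=116
χ² = (28−26.55)²/26.55 + (26−27.88)²/27.88 + (23−22.57)²/22.57 + (12−13.45)²/13.45 + (16−14.12)²/14.12 + (11−11.43)²/11.43 = 0.6362
df = 2

test statistic = 0.636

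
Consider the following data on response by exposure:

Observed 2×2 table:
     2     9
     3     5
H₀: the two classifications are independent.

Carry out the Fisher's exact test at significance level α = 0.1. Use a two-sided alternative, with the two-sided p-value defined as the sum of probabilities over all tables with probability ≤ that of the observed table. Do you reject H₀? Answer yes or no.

reject H₀: no

Margins: r₁=11, r₂=8, c₁=5, c₂=14, n=19
p_obs = C(11,2)·C(8,3)/C(19,5); sum pmf over tables with pmf ≤ p_obs
p-value (two-sided) = 0.60268
At α=0.1: p ≥ α → fail to reject H₀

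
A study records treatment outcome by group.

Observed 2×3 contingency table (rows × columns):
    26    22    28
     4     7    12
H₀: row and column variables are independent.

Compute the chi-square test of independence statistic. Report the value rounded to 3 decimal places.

test statistic = 2.689

Row totals [76, 23], col totals [30, 29, 40], n=99
χ² = (26−23.03)²/23.03 + (22−22.26)²/22.26 + (28−30.71)²/30.71 + (4−6.97)²/6.97 + (7−6.74)²/6.74 + (12−9.29)²/9.29 = 2.6889
df = 2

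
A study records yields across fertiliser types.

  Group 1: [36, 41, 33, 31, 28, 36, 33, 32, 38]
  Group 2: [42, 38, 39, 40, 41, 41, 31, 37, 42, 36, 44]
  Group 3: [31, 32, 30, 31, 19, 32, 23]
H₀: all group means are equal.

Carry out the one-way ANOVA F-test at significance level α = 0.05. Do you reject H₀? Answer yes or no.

Group means [34.22, 39.18, 28.29], grand mean 34.704
SSB = Σnᵢ(x̄ᵢ−x̄)² = 511.009; SSW = ΣΣ(x−x̄ᵢ)² = 412.620
MSB = 511.009/2 = 255.5046; MSW = 412.620/24 = 17.1925
F = MSB/MSW = 14.8614
df = (2, 24)
p-value (upper-tail) = 0.00006
At α=0.05: p < α → reject H₀

reject H₀: yes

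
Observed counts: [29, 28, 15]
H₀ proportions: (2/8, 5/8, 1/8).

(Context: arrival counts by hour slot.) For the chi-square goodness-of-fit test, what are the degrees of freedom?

degrees of freedom = 2

df = k − 1 = 3 − 1 = 2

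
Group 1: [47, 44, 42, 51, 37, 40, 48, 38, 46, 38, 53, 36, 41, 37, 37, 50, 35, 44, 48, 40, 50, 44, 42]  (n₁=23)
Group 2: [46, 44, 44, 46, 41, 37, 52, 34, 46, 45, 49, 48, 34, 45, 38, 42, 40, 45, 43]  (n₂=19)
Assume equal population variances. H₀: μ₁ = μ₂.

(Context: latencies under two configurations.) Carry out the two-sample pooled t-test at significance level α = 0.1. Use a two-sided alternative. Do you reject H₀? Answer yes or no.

x̄₁=42.957, s₁=5.372, n₁=23
x̄₂=43.105, s₂=4.829, n₂=19
s_p² = [22·5.372² + 18·4.829²]/40 = 26.3686
SE = √(s_p²·(1/23+1/19)) = 1.5919
t = (42.957−43.105)/1.5919 = -0.0934
df = 40
p-value (two-sided) = 0.92603
At α=0.1: p ≥ α → fail to reject H₀

reject H₀: no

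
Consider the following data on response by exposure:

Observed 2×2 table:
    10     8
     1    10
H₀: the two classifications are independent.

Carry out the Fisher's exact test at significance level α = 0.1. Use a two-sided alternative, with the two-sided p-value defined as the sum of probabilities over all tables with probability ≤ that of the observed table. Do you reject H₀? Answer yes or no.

reject H₀: yes

Margins: r₁=18, r₂=11, c₁=11, c₂=18, n=29
p_obs = C(18,10)·C(11,1)/C(29,11); sum pmf over tables with pmf ≤ p_obs
p-value (two-sided) = 0.01897
At α=0.1: p < α → reject H₀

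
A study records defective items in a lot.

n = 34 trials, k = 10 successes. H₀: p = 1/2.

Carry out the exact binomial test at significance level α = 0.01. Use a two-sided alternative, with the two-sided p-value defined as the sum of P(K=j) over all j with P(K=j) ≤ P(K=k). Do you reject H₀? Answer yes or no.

Exact binomial: n=34, k=10, p₀=1/2=0.5000
P(X=j) = C(n,j)·p₀^j·(1−p₀)^(n−j); p = Σ P(X=j) over j with P(X=j) ≤ P(X=10)
p-value (two-sided) = 0.02431
At α=0.01: p ≥ α → fail to reject H₀

reject H₀: no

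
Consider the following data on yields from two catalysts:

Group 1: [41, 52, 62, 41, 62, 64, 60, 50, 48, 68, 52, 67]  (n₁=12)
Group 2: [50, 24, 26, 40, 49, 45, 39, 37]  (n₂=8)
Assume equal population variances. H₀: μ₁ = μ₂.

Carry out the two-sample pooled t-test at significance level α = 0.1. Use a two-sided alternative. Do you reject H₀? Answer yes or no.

reject H₀: yes

x̄₁=55.583, s₁=9.520, n₁=12
x̄₂=38.750, s₂=9.677, n₂=8
s_p² = [11·9.520² + 7·9.677²]/18 = 91.8009
SE = √(s_p²·(1/12+1/8)) = 4.3732
t = (55.583−38.750)/4.3732 = 3.8492
df = 18
p-value (two-sided) = 0.00118
At α=0.1: p < α → reject H₀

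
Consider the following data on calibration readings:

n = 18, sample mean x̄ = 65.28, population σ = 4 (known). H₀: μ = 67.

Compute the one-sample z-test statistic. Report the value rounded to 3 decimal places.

test statistic = -1.824

SE = σ/√n = 4/√18 = 0.9428
z = (x̄−μ₀)/SE = (65.28−67)/0.9428 = -1.8243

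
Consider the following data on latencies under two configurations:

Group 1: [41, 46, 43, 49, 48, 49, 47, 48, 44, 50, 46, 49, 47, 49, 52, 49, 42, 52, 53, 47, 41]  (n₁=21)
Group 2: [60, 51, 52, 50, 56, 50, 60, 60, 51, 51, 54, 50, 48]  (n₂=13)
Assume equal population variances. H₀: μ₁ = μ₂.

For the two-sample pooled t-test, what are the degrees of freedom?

df = n₁ + n₂ − 2 = 21 + 13 − 2 = 32

degrees of freedom = 32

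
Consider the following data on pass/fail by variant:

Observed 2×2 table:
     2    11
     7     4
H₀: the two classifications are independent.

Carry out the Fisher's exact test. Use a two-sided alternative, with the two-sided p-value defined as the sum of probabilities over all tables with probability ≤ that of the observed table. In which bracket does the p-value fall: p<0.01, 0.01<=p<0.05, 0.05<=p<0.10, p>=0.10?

p-value bracket: 0.01<=p<0.05

Margins: r₁=13, r₂=11, c₁=9, c₂=15, n=24
p_obs = C(13,2)·C(11,7)/C(24,9); sum pmf over tables with pmf ≤ p_obs
p-value (two-sided) = 0.03274
→ bracket: 0.01<=p<0.05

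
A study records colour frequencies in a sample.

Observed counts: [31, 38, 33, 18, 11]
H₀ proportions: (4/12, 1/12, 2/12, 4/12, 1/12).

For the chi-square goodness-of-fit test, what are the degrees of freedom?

degrees of freedom = 4

df = k − 1 = 5 − 1 = 4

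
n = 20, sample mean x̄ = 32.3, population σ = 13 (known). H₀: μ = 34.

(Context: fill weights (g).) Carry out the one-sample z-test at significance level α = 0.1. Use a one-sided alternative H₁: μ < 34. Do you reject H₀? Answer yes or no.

SE = σ/√n = 13/√20 = 2.9069
z = (x̄−μ₀)/SE = (32.3−34)/2.9069 = -0.5848
p-value (one-sided, H₁ less) = 0.27934
At α=0.1: p ≥ α → fail to reject H₀

reject H₀: no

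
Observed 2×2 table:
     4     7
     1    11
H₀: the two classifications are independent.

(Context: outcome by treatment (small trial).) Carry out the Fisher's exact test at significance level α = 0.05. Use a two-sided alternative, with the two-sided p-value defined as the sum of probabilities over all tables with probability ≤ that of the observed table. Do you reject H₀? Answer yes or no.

reject H₀: no

Margins: r₁=11, r₂=12, c₁=5, c₂=18, n=23
p_obs = C(11,4)·C(12,1)/C(23,5); sum pmf over tables with pmf ≤ p_obs
p-value (two-sided) = 0.15495
At α=0.05: p ≥ α → fail to reject H₀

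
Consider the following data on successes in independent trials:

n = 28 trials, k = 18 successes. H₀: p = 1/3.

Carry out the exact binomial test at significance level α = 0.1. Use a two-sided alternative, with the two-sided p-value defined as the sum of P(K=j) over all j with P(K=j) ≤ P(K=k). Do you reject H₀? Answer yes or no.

Exact binomial: n=28, k=18, p₀=1/3=0.3333
P(X=j) = C(n,j)·p₀^j·(1−p₀)^(n−j); p = Σ P(X=j) over j with P(X=j) ≤ P(X=18)
p-value (two-sided) = 0.00096
At α=0.1: p < α → reject H₀

reject H₀: yes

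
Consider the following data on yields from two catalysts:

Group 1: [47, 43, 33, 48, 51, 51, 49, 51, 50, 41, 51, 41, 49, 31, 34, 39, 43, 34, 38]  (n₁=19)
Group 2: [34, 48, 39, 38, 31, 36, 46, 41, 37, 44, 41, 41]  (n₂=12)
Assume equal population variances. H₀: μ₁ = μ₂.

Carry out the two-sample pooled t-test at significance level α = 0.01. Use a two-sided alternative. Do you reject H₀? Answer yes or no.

x̄₁=43.368, s₁=6.954, n₁=19
x̄₂=39.667, s₂=4.905, n₂=12
s_p² = [18·6.954² + 11·4.905²]/29 = 39.1410
SE = √(s_p²·(1/19+1/12)) = 2.3069
t = (43.368−39.667)/2.3069 = 1.6046
df = 29
p-value (two-sided) = 0.11941
At α=0.01: p ≥ α → fail to reject H₀

reject H₀: no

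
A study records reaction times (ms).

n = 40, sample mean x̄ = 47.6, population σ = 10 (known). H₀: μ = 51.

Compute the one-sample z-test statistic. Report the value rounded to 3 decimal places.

test statistic = -2.150

SE = σ/√n = 10/√40 = 1.5811
z = (x̄−μ₀)/SE = (47.6−51)/1.5811 = -2.1503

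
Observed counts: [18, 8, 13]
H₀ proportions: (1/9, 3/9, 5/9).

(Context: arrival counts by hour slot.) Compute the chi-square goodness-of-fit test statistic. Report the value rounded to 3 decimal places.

test statistic = 48.492

n = 39; E_i = n·p_i = [4.33, 13.00, 21.67]
χ² = (18−4.33)²/4.33 + (8−13.00)²/13.00 + (13−21.67)²/21.67 = 48.4923
df = 2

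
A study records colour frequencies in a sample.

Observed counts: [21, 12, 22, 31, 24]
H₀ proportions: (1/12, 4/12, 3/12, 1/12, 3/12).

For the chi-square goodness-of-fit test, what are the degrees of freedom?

degrees of freedom = 4

df = k − 1 = 5 − 1 = 4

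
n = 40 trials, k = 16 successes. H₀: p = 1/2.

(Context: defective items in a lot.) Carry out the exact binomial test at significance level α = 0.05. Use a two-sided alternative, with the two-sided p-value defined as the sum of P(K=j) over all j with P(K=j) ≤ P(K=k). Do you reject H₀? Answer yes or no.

Exact binomial: n=40, k=16, p₀=1/2=0.5000
P(X=j) = C(n,j)·p₀^j·(1−p₀)^(n−j); p = Σ P(X=j) over j with P(X=j) ≤ P(X=16)
p-value (two-sided) = 0.26819
At α=0.05: p ≥ α → fail to reject H₀

reject H₀: no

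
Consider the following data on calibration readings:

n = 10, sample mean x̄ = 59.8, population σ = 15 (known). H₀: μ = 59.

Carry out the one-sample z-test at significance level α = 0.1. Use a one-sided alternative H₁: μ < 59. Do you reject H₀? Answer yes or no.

reject H₀: no

SE = σ/√n = 15/√10 = 4.7434
z = (x̄−μ₀)/SE = (59.8−59)/4.7434 = 0.1687
p-value (one-sided, H₁ less) = 0.56697
At α=0.1: p ≥ α → fail to reject H₀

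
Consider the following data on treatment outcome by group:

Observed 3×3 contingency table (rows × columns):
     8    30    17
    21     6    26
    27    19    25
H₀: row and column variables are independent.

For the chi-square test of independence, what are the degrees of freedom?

df = (r−1)(c−1) = (3−1)·(3−1) = 4

degrees of freedom = 4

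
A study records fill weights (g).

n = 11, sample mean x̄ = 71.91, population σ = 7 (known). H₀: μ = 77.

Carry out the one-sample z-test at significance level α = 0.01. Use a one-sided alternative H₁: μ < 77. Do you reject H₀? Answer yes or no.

SE = σ/√n = 7/√11 = 2.1106
z = (x̄−μ₀)/SE = (71.91−77)/2.1106 = -2.4117
p-value (one-sided, H₁ less) = 0.00794
At α=0.01: p < α → reject H₀

reject H₀: yes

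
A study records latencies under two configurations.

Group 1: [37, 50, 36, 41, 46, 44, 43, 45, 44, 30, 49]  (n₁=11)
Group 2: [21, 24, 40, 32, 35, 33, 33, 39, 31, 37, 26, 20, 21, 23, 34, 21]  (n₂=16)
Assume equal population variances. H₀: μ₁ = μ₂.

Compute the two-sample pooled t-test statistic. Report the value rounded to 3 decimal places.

x̄₁=42.273, s₁=5.934, n₁=11
x̄₂=29.375, s₂=6.985, n₂=16
s_p² = [10·5.934² + 15·6.985²]/25 = 43.3573
SE = √(s_p²·(1/11+1/16)) = 2.5790
t = (42.273−29.375)/2.5790 = 5.0010
df = 25

test statistic = 5.001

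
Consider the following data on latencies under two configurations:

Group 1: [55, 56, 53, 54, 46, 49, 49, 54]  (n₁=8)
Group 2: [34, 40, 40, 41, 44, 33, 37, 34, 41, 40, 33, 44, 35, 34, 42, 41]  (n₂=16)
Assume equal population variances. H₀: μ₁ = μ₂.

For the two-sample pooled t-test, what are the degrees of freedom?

df = n₁ + n₂ − 2 = 8 + 16 − 2 = 22

degrees of freedom = 22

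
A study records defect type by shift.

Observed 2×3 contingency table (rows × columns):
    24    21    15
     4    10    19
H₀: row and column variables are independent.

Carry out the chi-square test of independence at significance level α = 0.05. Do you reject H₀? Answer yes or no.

reject H₀: yes

Row totals [60, 33], col totals [28, 31, 34], n=93
χ² = (24−18.06)²/18.06 + (21−20.00)²/20.00 + (15−21.94)²/21.94 + (4−9.94)²/9.94 + (10−11.00)²/11.00 + (19−12.06)²/12.06 = 11.8168
df = 2
p-value (upper-tail) = 0.00272
At α=0.05: p < α → reject H₀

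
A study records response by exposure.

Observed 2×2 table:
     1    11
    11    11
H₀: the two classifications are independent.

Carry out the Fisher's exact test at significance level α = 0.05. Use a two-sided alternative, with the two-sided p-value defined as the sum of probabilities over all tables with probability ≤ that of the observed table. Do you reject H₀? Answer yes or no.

Margins: r₁=12, r₂=22, c₁=12, c₂=22, n=34
p_obs = C(12,1)·C(22,11)/C(34,12); sum pmf over tables with pmf ≤ p_obs
p-value (two-sided) = 0.02387
At α=0.05: p < α → reject H₀

reject H₀: yes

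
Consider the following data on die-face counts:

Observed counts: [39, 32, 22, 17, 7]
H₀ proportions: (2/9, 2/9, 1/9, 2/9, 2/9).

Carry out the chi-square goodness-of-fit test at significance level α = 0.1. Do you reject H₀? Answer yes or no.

reject H₀: yes

n = 117; E_i = n·p_i = [26.00, 26.00, 13.00, 26.00, 26.00]
χ² = (39−26.00)²/26.00 + (32−26.00)²/26.00 + (22−13.00)²/13.00 + (17−26.00)²/26.00 + (7−26.00)²/26.00 = 31.1154
df = 4
p-value (upper-tail) = 0.00000
At α=0.1: p < α → reject H₀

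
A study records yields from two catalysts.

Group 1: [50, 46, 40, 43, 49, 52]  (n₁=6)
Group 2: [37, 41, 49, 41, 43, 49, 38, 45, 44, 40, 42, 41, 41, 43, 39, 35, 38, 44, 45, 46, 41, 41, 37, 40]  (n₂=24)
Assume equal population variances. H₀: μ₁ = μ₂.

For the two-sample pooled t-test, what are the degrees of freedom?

df = n₁ + n₂ − 2 = 6 + 24 − 2 = 28

degrees of freedom = 28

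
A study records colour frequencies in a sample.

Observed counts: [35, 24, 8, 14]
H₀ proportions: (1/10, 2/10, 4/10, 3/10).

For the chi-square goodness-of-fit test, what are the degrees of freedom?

df = k − 1 = 4 − 1 = 3

degrees of freedom = 3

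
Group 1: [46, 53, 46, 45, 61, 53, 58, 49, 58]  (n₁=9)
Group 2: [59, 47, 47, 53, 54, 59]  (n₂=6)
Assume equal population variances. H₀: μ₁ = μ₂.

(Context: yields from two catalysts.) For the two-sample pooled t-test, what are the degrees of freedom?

df = n₁ + n₂ − 2 = 9 + 6 − 2 = 13

degrees of freedom = 13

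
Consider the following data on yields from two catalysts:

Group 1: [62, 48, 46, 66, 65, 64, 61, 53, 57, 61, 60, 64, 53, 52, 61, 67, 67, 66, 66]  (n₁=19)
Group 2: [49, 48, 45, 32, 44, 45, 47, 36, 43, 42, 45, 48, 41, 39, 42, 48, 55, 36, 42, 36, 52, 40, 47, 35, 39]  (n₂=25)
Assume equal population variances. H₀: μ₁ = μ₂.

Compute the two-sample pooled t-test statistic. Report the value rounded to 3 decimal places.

test statistic = 9.168

x̄₁=59.947, s₁=6.587, n₁=19
x̄₂=43.040, s₂=5.631, n₂=25
s_p² = [18·6.587² + 24·5.631²]/42 = 36.7121
SE = √(s_p²·(1/19+1/25)) = 1.8441
t = (59.947−43.040)/1.8441 = 9.1684
df = 42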